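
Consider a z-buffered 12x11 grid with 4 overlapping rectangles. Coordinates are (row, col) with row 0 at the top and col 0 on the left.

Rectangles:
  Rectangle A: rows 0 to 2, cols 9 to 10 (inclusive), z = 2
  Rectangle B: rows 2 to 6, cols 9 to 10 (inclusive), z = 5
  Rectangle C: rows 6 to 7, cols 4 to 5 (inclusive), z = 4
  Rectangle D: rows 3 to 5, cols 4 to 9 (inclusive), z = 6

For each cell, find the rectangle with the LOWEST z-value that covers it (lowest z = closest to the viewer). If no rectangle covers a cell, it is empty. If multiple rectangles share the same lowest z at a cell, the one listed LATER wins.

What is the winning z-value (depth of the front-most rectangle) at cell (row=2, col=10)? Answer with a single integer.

Answer: 2

Derivation:
Check cell (2,10):
  A: rows 0-2 cols 9-10 z=2 -> covers; best now A (z=2)
  B: rows 2-6 cols 9-10 z=5 -> covers; best now A (z=2)
  C: rows 6-7 cols 4-5 -> outside (row miss)
  D: rows 3-5 cols 4-9 -> outside (row miss)
Winner: A at z=2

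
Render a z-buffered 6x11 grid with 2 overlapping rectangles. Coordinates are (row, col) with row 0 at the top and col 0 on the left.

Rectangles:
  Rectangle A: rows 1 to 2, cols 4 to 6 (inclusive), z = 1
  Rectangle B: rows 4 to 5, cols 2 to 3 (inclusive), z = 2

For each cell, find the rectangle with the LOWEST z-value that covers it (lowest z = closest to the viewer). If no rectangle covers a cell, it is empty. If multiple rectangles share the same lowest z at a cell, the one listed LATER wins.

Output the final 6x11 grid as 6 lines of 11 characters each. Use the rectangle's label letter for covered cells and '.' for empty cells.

...........
....AAA....
....AAA....
...........
..BB.......
..BB.......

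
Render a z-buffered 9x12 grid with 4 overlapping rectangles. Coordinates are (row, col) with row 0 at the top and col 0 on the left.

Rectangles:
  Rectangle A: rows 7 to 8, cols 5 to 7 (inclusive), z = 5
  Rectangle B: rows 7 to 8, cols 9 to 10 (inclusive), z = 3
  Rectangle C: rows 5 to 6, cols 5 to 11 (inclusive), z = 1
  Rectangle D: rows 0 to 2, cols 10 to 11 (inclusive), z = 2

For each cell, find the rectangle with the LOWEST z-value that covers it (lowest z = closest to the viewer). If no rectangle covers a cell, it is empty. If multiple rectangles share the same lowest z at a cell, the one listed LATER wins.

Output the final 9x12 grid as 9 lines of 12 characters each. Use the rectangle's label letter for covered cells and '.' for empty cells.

..........DD
..........DD
..........DD
............
............
.....CCCCCCC
.....CCCCCCC
.....AAA.BB.
.....AAA.BB.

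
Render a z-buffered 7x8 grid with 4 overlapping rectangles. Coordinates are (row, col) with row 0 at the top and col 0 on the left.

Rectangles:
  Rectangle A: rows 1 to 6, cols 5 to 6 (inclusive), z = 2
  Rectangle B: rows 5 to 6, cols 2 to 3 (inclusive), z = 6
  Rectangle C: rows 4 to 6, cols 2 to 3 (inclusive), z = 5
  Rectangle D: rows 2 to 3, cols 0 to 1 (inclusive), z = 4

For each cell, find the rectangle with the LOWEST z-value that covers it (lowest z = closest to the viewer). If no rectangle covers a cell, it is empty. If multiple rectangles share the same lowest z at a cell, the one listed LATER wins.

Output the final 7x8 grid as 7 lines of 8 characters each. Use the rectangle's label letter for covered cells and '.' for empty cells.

........
.....AA.
DD...AA.
DD...AA.
..CC.AA.
..CC.AA.
..CC.AA.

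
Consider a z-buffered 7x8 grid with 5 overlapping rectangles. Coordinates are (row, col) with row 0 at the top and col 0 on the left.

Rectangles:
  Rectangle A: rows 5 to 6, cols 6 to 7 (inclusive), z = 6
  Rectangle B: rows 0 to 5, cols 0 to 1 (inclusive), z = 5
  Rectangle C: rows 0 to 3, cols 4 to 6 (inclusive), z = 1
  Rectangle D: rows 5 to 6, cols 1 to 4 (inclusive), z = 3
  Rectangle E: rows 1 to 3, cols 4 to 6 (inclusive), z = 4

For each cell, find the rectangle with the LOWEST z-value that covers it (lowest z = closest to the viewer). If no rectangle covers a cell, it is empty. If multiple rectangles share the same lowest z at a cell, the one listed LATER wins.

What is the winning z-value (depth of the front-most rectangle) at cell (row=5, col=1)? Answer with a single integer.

Answer: 3

Derivation:
Check cell (5,1):
  A: rows 5-6 cols 6-7 -> outside (col miss)
  B: rows 0-5 cols 0-1 z=5 -> covers; best now B (z=5)
  C: rows 0-3 cols 4-6 -> outside (row miss)
  D: rows 5-6 cols 1-4 z=3 -> covers; best now D (z=3)
  E: rows 1-3 cols 4-6 -> outside (row miss)
Winner: D at z=3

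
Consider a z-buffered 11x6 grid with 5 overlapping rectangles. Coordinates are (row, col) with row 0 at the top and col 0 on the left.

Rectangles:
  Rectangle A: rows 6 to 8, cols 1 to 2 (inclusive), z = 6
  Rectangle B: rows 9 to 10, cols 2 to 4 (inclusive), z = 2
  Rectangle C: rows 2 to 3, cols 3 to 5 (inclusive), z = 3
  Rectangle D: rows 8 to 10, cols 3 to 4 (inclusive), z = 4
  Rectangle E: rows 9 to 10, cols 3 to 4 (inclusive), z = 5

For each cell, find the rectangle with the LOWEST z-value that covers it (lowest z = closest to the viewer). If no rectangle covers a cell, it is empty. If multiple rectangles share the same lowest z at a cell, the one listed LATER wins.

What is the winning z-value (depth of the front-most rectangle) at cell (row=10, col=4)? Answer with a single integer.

Answer: 2

Derivation:
Check cell (10,4):
  A: rows 6-8 cols 1-2 -> outside (row miss)
  B: rows 9-10 cols 2-4 z=2 -> covers; best now B (z=2)
  C: rows 2-3 cols 3-5 -> outside (row miss)
  D: rows 8-10 cols 3-4 z=4 -> covers; best now B (z=2)
  E: rows 9-10 cols 3-4 z=5 -> covers; best now B (z=2)
Winner: B at z=2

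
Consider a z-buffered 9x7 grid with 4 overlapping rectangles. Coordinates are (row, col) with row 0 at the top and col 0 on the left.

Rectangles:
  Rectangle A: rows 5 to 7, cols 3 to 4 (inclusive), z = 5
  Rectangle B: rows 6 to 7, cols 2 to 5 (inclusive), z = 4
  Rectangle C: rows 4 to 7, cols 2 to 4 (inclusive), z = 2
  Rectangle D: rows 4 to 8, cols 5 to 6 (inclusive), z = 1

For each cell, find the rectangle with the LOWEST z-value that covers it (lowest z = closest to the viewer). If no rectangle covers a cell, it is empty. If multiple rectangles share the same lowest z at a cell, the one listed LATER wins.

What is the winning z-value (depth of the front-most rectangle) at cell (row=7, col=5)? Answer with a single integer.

Check cell (7,5):
  A: rows 5-7 cols 3-4 -> outside (col miss)
  B: rows 6-7 cols 2-5 z=4 -> covers; best now B (z=4)
  C: rows 4-7 cols 2-4 -> outside (col miss)
  D: rows 4-8 cols 5-6 z=1 -> covers; best now D (z=1)
Winner: D at z=1

Answer: 1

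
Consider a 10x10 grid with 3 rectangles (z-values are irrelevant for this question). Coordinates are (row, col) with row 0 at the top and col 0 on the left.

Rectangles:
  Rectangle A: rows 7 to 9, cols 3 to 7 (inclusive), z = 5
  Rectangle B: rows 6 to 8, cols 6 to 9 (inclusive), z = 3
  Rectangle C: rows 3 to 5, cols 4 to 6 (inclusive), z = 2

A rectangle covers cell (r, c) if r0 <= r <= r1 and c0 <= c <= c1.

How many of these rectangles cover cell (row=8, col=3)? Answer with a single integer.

Check cell (8,3):
  A: rows 7-9 cols 3-7 -> covers
  B: rows 6-8 cols 6-9 -> outside (col miss)
  C: rows 3-5 cols 4-6 -> outside (row miss)
Count covering = 1

Answer: 1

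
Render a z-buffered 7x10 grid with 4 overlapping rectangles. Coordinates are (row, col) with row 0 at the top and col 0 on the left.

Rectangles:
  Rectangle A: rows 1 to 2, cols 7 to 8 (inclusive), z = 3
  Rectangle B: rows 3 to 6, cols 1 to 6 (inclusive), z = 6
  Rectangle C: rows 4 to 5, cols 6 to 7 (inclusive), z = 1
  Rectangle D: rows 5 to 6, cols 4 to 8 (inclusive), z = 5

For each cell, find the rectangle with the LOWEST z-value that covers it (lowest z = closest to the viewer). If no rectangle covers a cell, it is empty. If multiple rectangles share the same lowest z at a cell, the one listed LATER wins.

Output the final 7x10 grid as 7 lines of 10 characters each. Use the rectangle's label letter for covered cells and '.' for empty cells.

..........
.......AA.
.......AA.
.BBBBBB...
.BBBBBCC..
.BBBDDCCD.
.BBBDDDDD.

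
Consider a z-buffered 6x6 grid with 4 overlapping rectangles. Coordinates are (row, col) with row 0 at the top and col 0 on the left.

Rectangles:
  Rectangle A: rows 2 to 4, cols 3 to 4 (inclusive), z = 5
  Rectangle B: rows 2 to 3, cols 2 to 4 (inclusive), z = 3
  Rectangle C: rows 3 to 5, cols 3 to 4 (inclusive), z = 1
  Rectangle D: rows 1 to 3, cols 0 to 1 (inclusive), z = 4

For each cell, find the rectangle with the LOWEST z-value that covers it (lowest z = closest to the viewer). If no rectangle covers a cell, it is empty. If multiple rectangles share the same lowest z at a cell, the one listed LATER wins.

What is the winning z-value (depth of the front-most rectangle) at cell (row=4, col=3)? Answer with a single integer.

Check cell (4,3):
  A: rows 2-4 cols 3-4 z=5 -> covers; best now A (z=5)
  B: rows 2-3 cols 2-4 -> outside (row miss)
  C: rows 3-5 cols 3-4 z=1 -> covers; best now C (z=1)
  D: rows 1-3 cols 0-1 -> outside (row miss)
Winner: C at z=1

Answer: 1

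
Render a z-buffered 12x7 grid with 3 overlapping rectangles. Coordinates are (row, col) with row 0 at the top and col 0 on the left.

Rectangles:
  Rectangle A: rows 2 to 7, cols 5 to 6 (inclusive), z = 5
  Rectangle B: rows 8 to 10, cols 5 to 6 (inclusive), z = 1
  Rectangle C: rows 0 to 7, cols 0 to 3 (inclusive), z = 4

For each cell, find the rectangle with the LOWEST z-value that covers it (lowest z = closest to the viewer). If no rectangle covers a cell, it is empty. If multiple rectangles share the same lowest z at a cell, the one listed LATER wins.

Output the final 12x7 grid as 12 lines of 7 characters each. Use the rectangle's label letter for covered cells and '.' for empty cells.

CCCC...
CCCC...
CCCC.AA
CCCC.AA
CCCC.AA
CCCC.AA
CCCC.AA
CCCC.AA
.....BB
.....BB
.....BB
.......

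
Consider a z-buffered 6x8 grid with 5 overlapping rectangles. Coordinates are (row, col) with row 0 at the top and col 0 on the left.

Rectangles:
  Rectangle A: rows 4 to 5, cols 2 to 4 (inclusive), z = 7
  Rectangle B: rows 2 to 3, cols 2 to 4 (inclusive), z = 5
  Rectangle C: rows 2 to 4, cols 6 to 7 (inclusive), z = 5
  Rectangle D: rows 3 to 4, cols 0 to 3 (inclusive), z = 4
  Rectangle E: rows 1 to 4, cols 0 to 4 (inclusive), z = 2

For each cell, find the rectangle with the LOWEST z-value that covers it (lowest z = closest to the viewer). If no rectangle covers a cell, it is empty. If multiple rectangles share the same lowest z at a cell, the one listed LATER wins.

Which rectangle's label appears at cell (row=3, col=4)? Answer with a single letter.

Check cell (3,4):
  A: rows 4-5 cols 2-4 -> outside (row miss)
  B: rows 2-3 cols 2-4 z=5 -> covers; best now B (z=5)
  C: rows 2-4 cols 6-7 -> outside (col miss)
  D: rows 3-4 cols 0-3 -> outside (col miss)
  E: rows 1-4 cols 0-4 z=2 -> covers; best now E (z=2)
Winner: E at z=2

Answer: E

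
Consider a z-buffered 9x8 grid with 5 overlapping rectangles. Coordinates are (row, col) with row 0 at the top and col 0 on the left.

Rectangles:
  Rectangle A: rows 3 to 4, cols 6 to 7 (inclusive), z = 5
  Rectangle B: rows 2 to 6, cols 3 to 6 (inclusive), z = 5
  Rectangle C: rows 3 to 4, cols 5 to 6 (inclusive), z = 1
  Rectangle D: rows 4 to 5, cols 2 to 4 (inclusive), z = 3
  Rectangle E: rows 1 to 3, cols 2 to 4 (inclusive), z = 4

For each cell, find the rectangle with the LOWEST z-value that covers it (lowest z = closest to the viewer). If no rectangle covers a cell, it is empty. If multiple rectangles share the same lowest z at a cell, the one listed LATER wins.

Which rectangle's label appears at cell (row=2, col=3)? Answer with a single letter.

Check cell (2,3):
  A: rows 3-4 cols 6-7 -> outside (row miss)
  B: rows 2-6 cols 3-6 z=5 -> covers; best now B (z=5)
  C: rows 3-4 cols 5-6 -> outside (row miss)
  D: rows 4-5 cols 2-4 -> outside (row miss)
  E: rows 1-3 cols 2-4 z=4 -> covers; best now E (z=4)
Winner: E at z=4

Answer: E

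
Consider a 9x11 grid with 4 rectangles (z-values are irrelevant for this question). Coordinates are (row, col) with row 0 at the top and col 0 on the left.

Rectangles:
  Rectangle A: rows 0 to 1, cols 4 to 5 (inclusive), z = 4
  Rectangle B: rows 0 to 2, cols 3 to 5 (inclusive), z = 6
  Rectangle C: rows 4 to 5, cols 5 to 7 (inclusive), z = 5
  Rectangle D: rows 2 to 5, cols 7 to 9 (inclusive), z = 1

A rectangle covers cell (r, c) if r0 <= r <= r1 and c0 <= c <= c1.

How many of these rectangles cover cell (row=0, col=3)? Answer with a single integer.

Answer: 1

Derivation:
Check cell (0,3):
  A: rows 0-1 cols 4-5 -> outside (col miss)
  B: rows 0-2 cols 3-5 -> covers
  C: rows 4-5 cols 5-7 -> outside (row miss)
  D: rows 2-5 cols 7-9 -> outside (row miss)
Count covering = 1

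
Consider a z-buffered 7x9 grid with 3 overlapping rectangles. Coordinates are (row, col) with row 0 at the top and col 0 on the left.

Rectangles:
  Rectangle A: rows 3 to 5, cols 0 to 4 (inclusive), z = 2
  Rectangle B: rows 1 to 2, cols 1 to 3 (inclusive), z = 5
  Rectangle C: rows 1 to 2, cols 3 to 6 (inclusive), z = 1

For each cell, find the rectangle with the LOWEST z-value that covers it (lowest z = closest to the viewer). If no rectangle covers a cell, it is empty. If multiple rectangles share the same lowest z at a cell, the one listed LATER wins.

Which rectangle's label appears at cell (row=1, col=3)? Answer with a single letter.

Check cell (1,3):
  A: rows 3-5 cols 0-4 -> outside (row miss)
  B: rows 1-2 cols 1-3 z=5 -> covers; best now B (z=5)
  C: rows 1-2 cols 3-6 z=1 -> covers; best now C (z=1)
Winner: C at z=1

Answer: C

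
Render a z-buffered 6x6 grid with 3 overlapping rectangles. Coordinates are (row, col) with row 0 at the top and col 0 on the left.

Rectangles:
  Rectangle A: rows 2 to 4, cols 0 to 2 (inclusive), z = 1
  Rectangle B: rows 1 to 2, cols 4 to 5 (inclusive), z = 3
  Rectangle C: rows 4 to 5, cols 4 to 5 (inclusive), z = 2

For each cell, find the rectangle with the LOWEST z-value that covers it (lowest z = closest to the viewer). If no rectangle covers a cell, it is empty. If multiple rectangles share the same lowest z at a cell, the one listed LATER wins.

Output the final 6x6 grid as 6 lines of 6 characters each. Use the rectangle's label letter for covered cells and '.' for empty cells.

......
....BB
AAA.BB
AAA...
AAA.CC
....CC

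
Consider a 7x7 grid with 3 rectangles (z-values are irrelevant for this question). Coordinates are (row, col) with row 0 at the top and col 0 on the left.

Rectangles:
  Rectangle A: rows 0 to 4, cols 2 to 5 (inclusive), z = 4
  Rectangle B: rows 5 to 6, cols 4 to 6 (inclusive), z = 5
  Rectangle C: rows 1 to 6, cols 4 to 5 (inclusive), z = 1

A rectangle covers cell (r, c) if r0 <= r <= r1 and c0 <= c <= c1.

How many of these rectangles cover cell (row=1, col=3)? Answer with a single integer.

Check cell (1,3):
  A: rows 0-4 cols 2-5 -> covers
  B: rows 5-6 cols 4-6 -> outside (row miss)
  C: rows 1-6 cols 4-5 -> outside (col miss)
Count covering = 1

Answer: 1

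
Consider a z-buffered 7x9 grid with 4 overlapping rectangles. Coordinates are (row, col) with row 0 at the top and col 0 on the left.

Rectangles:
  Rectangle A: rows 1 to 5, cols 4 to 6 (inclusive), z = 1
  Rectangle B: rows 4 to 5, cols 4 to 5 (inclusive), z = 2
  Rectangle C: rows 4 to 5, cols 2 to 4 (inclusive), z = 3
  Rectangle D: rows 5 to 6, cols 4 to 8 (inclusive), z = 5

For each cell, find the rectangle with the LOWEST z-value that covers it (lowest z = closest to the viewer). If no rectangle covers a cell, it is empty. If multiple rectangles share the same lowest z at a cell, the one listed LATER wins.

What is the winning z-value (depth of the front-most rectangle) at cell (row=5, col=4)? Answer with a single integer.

Answer: 1

Derivation:
Check cell (5,4):
  A: rows 1-5 cols 4-6 z=1 -> covers; best now A (z=1)
  B: rows 4-5 cols 4-5 z=2 -> covers; best now A (z=1)
  C: rows 4-5 cols 2-4 z=3 -> covers; best now A (z=1)
  D: rows 5-6 cols 4-8 z=5 -> covers; best now A (z=1)
Winner: A at z=1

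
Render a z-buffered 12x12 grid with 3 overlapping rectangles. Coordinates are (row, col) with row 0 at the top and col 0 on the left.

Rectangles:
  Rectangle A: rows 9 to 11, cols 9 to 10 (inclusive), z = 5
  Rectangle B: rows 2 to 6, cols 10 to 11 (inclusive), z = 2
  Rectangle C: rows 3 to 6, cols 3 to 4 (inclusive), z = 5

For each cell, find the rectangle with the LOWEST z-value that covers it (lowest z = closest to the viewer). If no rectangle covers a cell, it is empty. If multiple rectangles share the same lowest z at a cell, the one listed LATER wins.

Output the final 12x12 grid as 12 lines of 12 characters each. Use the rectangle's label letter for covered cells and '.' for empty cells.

............
............
..........BB
...CC.....BB
...CC.....BB
...CC.....BB
...CC.....BB
............
............
.........AA.
.........AA.
.........AA.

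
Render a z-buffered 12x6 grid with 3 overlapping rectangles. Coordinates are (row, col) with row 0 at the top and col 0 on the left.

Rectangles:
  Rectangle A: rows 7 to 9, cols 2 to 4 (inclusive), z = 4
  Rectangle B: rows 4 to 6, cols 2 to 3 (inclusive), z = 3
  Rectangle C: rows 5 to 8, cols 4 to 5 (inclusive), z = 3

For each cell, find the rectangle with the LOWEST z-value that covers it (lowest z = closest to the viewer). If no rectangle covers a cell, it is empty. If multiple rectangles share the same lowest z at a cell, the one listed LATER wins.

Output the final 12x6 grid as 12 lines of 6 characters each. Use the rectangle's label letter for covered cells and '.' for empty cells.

......
......
......
......
..BB..
..BBCC
..BBCC
..AACC
..AACC
..AAA.
......
......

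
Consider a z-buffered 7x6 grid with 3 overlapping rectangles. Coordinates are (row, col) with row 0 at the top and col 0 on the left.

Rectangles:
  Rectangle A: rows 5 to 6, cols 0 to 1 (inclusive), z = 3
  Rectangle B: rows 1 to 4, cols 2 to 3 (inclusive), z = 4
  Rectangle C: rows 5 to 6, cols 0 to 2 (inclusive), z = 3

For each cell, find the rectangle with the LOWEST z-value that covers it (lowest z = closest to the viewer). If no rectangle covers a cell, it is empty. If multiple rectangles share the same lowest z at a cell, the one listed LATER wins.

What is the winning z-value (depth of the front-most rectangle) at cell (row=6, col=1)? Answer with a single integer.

Answer: 3

Derivation:
Check cell (6,1):
  A: rows 5-6 cols 0-1 z=3 -> covers; best now A (z=3)
  B: rows 1-4 cols 2-3 -> outside (row miss)
  C: rows 5-6 cols 0-2 z=3 -> covers; best now C (z=3)
Winner: C at z=3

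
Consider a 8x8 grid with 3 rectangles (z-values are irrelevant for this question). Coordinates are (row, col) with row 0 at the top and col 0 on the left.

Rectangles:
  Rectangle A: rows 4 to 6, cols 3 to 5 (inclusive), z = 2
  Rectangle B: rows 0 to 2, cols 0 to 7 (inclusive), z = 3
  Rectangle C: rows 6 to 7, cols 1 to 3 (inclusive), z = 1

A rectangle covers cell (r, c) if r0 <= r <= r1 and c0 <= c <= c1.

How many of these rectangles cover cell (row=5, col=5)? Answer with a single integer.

Answer: 1

Derivation:
Check cell (5,5):
  A: rows 4-6 cols 3-5 -> covers
  B: rows 0-2 cols 0-7 -> outside (row miss)
  C: rows 6-7 cols 1-3 -> outside (row miss)
Count covering = 1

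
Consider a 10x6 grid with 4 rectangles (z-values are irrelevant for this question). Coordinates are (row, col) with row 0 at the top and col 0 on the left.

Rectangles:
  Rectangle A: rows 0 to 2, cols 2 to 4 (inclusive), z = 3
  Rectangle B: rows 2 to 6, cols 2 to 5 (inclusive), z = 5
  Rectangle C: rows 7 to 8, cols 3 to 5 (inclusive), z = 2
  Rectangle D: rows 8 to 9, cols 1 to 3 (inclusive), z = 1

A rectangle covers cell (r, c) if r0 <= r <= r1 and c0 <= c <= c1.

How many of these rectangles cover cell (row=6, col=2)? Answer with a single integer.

Check cell (6,2):
  A: rows 0-2 cols 2-4 -> outside (row miss)
  B: rows 2-6 cols 2-5 -> covers
  C: rows 7-8 cols 3-5 -> outside (row miss)
  D: rows 8-9 cols 1-3 -> outside (row miss)
Count covering = 1

Answer: 1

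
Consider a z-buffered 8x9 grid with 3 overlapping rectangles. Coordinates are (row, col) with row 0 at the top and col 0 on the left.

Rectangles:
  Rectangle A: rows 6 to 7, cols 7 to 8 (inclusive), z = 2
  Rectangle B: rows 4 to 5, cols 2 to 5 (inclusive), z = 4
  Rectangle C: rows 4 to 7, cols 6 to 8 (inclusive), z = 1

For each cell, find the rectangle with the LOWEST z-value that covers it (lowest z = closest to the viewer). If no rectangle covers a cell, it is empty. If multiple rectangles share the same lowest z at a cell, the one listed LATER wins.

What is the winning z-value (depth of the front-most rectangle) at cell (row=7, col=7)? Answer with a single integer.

Answer: 1

Derivation:
Check cell (7,7):
  A: rows 6-7 cols 7-8 z=2 -> covers; best now A (z=2)
  B: rows 4-5 cols 2-5 -> outside (row miss)
  C: rows 4-7 cols 6-8 z=1 -> covers; best now C (z=1)
Winner: C at z=1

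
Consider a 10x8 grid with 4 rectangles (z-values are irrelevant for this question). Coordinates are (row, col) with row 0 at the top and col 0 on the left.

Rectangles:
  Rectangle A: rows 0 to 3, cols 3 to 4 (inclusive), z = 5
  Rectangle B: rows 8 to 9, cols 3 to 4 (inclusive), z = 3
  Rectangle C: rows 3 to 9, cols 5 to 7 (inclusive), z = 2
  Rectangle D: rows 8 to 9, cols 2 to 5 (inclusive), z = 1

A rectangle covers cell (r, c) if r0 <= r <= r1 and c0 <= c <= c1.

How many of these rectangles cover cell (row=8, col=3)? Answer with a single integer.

Check cell (8,3):
  A: rows 0-3 cols 3-4 -> outside (row miss)
  B: rows 8-9 cols 3-4 -> covers
  C: rows 3-9 cols 5-7 -> outside (col miss)
  D: rows 8-9 cols 2-5 -> covers
Count covering = 2

Answer: 2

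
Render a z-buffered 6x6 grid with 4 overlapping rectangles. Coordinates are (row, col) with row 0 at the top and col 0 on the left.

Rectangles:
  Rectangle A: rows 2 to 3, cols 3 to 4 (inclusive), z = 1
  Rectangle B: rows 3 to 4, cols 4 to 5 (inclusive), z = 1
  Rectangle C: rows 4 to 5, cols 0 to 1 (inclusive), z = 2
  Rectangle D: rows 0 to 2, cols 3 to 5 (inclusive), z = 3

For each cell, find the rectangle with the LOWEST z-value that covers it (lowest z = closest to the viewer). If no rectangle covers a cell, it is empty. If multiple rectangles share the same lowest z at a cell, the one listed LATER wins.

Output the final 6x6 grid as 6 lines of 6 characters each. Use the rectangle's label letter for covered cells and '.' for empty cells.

...DDD
...DDD
...AAD
...ABB
CC..BB
CC....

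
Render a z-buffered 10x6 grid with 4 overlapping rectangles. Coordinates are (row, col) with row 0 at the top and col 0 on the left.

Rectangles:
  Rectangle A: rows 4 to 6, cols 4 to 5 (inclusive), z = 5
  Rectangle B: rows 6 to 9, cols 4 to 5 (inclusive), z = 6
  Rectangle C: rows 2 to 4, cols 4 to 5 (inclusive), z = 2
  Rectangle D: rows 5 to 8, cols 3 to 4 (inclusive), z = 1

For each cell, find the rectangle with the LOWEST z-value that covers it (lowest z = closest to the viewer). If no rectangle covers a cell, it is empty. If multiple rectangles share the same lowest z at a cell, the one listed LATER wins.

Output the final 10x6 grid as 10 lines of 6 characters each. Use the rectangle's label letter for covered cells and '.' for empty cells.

......
......
....CC
....CC
....CC
...DDA
...DDA
...DDB
...DDB
....BB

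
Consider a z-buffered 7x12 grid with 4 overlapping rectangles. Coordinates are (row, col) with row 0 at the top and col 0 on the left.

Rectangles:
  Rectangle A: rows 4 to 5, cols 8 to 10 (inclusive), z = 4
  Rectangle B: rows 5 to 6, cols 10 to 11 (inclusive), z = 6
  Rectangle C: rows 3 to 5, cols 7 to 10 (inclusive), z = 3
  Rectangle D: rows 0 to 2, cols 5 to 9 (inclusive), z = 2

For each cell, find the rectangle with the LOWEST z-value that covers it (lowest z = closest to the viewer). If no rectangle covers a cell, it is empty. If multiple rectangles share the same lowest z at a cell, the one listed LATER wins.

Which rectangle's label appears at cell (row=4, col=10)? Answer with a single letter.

Answer: C

Derivation:
Check cell (4,10):
  A: rows 4-5 cols 8-10 z=4 -> covers; best now A (z=4)
  B: rows 5-6 cols 10-11 -> outside (row miss)
  C: rows 3-5 cols 7-10 z=3 -> covers; best now C (z=3)
  D: rows 0-2 cols 5-9 -> outside (row miss)
Winner: C at z=3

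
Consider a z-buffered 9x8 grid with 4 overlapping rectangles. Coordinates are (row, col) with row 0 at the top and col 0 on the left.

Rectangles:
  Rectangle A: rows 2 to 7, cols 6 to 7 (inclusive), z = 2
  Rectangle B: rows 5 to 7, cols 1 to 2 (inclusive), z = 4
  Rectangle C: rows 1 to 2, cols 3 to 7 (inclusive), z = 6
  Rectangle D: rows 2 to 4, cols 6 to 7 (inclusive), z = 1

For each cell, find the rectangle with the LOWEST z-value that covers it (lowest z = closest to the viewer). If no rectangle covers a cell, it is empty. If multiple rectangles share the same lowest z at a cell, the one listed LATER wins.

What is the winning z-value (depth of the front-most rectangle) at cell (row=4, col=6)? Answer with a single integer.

Check cell (4,6):
  A: rows 2-7 cols 6-7 z=2 -> covers; best now A (z=2)
  B: rows 5-7 cols 1-2 -> outside (row miss)
  C: rows 1-2 cols 3-7 -> outside (row miss)
  D: rows 2-4 cols 6-7 z=1 -> covers; best now D (z=1)
Winner: D at z=1

Answer: 1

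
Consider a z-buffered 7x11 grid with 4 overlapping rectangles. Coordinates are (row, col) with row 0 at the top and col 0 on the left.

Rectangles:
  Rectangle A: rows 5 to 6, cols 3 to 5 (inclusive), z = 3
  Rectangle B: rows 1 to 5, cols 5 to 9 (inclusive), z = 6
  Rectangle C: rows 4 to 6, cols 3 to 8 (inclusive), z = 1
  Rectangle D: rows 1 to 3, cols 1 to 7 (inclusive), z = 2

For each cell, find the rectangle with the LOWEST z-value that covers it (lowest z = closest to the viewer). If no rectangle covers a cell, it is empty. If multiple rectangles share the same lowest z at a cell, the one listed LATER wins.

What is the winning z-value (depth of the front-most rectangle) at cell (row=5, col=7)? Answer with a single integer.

Answer: 1

Derivation:
Check cell (5,7):
  A: rows 5-6 cols 3-5 -> outside (col miss)
  B: rows 1-5 cols 5-9 z=6 -> covers; best now B (z=6)
  C: rows 4-6 cols 3-8 z=1 -> covers; best now C (z=1)
  D: rows 1-3 cols 1-7 -> outside (row miss)
Winner: C at z=1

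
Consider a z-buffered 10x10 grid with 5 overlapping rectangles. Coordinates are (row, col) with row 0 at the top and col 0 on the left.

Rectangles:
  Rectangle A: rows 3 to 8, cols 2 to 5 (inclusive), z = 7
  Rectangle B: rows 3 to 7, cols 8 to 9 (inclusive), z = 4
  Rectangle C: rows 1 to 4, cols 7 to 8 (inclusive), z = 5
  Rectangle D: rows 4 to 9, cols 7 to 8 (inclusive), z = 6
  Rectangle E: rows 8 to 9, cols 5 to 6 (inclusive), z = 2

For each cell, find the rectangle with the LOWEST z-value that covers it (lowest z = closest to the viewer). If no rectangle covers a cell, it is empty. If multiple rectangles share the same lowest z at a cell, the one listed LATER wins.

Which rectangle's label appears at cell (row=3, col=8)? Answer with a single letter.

Answer: B

Derivation:
Check cell (3,8):
  A: rows 3-8 cols 2-5 -> outside (col miss)
  B: rows 3-7 cols 8-9 z=4 -> covers; best now B (z=4)
  C: rows 1-4 cols 7-8 z=5 -> covers; best now B (z=4)
  D: rows 4-9 cols 7-8 -> outside (row miss)
  E: rows 8-9 cols 5-6 -> outside (row miss)
Winner: B at z=4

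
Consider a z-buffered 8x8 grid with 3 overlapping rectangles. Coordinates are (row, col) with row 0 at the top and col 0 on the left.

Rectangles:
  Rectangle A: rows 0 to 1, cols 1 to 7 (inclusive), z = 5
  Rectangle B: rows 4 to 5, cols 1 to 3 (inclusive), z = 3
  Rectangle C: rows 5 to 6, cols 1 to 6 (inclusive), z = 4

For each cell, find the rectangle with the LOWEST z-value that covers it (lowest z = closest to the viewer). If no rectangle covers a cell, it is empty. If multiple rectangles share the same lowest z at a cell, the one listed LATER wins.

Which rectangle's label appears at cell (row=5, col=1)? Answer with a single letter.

Check cell (5,1):
  A: rows 0-1 cols 1-7 -> outside (row miss)
  B: rows 4-5 cols 1-3 z=3 -> covers; best now B (z=3)
  C: rows 5-6 cols 1-6 z=4 -> covers; best now B (z=3)
Winner: B at z=3

Answer: B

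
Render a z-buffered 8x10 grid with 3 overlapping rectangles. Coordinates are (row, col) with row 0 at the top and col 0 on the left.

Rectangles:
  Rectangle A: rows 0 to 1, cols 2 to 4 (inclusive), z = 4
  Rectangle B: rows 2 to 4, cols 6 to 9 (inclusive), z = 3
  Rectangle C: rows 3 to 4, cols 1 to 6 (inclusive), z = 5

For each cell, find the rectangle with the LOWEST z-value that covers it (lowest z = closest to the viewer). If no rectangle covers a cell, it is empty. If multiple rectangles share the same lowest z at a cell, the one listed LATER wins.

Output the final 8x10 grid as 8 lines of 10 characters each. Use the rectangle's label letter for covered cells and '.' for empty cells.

..AAA.....
..AAA.....
......BBBB
.CCCCCBBBB
.CCCCCBBBB
..........
..........
..........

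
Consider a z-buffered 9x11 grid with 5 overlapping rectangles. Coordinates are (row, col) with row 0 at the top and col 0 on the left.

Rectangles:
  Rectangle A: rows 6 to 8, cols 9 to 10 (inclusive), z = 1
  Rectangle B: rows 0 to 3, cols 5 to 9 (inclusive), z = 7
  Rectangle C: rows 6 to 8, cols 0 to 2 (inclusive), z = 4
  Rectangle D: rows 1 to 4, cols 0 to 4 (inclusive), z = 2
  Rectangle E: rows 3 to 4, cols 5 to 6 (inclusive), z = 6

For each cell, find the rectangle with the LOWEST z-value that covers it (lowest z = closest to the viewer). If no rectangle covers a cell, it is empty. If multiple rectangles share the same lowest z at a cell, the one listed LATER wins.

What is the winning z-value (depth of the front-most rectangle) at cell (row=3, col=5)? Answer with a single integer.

Check cell (3,5):
  A: rows 6-8 cols 9-10 -> outside (row miss)
  B: rows 0-3 cols 5-9 z=7 -> covers; best now B (z=7)
  C: rows 6-8 cols 0-2 -> outside (row miss)
  D: rows 1-4 cols 0-4 -> outside (col miss)
  E: rows 3-4 cols 5-6 z=6 -> covers; best now E (z=6)
Winner: E at z=6

Answer: 6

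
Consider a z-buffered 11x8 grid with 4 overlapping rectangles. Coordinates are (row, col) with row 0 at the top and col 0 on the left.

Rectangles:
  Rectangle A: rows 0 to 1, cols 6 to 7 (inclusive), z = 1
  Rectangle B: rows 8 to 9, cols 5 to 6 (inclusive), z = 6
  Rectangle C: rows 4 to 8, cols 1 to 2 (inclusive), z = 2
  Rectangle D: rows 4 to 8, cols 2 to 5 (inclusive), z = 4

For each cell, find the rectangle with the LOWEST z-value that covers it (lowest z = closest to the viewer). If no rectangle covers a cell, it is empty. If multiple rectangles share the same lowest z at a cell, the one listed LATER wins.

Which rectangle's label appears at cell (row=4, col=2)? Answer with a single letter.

Check cell (4,2):
  A: rows 0-1 cols 6-7 -> outside (row miss)
  B: rows 8-9 cols 5-6 -> outside (row miss)
  C: rows 4-8 cols 1-2 z=2 -> covers; best now C (z=2)
  D: rows 4-8 cols 2-5 z=4 -> covers; best now C (z=2)
Winner: C at z=2

Answer: C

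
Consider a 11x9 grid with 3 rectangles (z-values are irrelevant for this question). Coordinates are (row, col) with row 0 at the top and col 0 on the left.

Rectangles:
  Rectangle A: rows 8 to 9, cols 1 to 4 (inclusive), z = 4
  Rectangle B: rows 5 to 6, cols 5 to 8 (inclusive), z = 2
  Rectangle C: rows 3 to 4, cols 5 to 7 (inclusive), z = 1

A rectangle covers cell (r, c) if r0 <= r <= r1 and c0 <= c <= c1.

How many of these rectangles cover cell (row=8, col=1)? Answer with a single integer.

Check cell (8,1):
  A: rows 8-9 cols 1-4 -> covers
  B: rows 5-6 cols 5-8 -> outside (row miss)
  C: rows 3-4 cols 5-7 -> outside (row miss)
Count covering = 1

Answer: 1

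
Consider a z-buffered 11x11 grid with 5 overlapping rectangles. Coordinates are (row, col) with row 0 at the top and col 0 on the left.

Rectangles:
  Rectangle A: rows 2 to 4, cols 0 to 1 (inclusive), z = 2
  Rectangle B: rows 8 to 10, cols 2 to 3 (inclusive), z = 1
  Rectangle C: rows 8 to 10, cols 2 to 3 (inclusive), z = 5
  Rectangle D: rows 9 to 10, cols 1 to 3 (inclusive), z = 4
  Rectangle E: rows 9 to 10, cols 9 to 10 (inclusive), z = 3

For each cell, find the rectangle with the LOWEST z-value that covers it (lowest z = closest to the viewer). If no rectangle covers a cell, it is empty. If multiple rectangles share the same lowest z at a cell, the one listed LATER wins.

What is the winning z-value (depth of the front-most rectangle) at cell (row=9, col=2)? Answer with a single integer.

Answer: 1

Derivation:
Check cell (9,2):
  A: rows 2-4 cols 0-1 -> outside (row miss)
  B: rows 8-10 cols 2-3 z=1 -> covers; best now B (z=1)
  C: rows 8-10 cols 2-3 z=5 -> covers; best now B (z=1)
  D: rows 9-10 cols 1-3 z=4 -> covers; best now B (z=1)
  E: rows 9-10 cols 9-10 -> outside (col miss)
Winner: B at z=1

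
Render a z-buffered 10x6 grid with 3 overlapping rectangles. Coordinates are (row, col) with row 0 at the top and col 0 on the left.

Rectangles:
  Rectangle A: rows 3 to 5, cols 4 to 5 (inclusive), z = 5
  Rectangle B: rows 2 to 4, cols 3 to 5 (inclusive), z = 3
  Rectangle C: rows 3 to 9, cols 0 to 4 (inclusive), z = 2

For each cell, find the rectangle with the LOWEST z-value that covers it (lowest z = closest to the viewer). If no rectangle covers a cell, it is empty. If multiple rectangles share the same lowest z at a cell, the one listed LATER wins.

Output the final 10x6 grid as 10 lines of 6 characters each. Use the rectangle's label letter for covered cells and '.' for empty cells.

......
......
...BBB
CCCCCB
CCCCCB
CCCCCA
CCCCC.
CCCCC.
CCCCC.
CCCCC.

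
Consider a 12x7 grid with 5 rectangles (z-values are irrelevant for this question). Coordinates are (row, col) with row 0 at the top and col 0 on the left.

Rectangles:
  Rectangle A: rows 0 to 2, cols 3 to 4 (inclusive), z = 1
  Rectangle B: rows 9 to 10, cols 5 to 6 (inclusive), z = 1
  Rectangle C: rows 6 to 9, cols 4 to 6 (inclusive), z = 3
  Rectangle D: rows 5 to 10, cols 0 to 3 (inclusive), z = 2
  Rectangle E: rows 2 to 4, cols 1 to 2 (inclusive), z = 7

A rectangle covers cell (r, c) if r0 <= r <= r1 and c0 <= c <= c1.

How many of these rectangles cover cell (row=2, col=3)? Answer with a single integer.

Answer: 1

Derivation:
Check cell (2,3):
  A: rows 0-2 cols 3-4 -> covers
  B: rows 9-10 cols 5-6 -> outside (row miss)
  C: rows 6-9 cols 4-6 -> outside (row miss)
  D: rows 5-10 cols 0-3 -> outside (row miss)
  E: rows 2-4 cols 1-2 -> outside (col miss)
Count covering = 1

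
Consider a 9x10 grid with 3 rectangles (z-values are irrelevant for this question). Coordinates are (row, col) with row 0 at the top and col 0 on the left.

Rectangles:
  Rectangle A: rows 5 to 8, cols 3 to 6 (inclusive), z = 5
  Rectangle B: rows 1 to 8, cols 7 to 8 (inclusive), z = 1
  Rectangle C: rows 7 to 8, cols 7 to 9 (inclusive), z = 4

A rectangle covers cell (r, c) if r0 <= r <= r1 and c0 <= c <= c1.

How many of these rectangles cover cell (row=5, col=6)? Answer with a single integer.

Check cell (5,6):
  A: rows 5-8 cols 3-6 -> covers
  B: rows 1-8 cols 7-8 -> outside (col miss)
  C: rows 7-8 cols 7-9 -> outside (row miss)
Count covering = 1

Answer: 1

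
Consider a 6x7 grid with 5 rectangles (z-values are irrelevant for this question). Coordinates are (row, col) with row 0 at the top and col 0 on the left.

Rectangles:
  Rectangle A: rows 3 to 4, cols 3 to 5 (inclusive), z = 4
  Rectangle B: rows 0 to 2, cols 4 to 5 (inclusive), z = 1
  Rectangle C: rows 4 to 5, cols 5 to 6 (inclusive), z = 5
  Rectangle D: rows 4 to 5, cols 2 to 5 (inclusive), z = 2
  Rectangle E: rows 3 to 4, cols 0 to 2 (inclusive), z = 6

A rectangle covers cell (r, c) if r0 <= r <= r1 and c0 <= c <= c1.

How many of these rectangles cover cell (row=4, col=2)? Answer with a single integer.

Answer: 2

Derivation:
Check cell (4,2):
  A: rows 3-4 cols 3-5 -> outside (col miss)
  B: rows 0-2 cols 4-5 -> outside (row miss)
  C: rows 4-5 cols 5-6 -> outside (col miss)
  D: rows 4-5 cols 2-5 -> covers
  E: rows 3-4 cols 0-2 -> covers
Count covering = 2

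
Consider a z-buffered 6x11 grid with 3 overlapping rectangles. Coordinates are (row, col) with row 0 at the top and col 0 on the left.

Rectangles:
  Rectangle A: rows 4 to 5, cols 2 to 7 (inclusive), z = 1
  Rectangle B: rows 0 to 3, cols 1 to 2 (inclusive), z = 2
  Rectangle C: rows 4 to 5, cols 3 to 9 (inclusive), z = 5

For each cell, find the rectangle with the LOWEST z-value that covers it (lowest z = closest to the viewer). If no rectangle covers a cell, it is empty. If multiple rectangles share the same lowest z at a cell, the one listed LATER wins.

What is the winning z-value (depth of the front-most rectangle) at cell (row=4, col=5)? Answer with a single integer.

Answer: 1

Derivation:
Check cell (4,5):
  A: rows 4-5 cols 2-7 z=1 -> covers; best now A (z=1)
  B: rows 0-3 cols 1-2 -> outside (row miss)
  C: rows 4-5 cols 3-9 z=5 -> covers; best now A (z=1)
Winner: A at z=1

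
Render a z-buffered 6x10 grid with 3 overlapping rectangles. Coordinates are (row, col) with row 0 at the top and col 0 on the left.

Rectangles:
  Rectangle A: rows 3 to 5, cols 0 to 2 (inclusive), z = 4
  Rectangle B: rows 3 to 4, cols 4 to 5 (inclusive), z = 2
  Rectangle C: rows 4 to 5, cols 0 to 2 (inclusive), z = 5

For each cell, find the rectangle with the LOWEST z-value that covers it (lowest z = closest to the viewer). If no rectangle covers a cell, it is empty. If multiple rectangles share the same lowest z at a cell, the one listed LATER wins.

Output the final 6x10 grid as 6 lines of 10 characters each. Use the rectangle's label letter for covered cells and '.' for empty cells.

..........
..........
..........
AAA.BB....
AAA.BB....
AAA.......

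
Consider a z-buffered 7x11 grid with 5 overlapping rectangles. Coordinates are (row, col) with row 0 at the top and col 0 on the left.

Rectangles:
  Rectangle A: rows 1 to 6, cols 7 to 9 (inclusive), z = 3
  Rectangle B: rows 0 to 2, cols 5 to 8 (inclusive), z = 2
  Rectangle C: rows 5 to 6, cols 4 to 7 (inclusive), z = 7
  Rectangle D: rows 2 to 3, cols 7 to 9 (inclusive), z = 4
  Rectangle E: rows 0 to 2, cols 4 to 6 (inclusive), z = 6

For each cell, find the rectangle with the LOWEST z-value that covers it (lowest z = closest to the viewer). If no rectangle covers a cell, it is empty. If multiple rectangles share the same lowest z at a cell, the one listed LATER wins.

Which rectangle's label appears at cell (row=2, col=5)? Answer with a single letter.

Check cell (2,5):
  A: rows 1-6 cols 7-9 -> outside (col miss)
  B: rows 0-2 cols 5-8 z=2 -> covers; best now B (z=2)
  C: rows 5-6 cols 4-7 -> outside (row miss)
  D: rows 2-3 cols 7-9 -> outside (col miss)
  E: rows 0-2 cols 4-6 z=6 -> covers; best now B (z=2)
Winner: B at z=2

Answer: B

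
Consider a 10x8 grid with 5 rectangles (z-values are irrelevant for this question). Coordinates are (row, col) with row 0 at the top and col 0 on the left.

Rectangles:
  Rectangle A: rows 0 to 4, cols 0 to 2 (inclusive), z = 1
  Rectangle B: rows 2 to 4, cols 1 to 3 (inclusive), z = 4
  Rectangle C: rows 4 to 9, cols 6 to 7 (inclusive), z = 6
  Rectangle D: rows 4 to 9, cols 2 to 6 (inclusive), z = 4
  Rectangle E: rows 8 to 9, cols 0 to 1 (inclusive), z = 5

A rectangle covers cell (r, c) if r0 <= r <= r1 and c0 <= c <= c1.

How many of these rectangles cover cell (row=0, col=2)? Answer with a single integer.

Check cell (0,2):
  A: rows 0-4 cols 0-2 -> covers
  B: rows 2-4 cols 1-3 -> outside (row miss)
  C: rows 4-9 cols 6-7 -> outside (row miss)
  D: rows 4-9 cols 2-6 -> outside (row miss)
  E: rows 8-9 cols 0-1 -> outside (row miss)
Count covering = 1

Answer: 1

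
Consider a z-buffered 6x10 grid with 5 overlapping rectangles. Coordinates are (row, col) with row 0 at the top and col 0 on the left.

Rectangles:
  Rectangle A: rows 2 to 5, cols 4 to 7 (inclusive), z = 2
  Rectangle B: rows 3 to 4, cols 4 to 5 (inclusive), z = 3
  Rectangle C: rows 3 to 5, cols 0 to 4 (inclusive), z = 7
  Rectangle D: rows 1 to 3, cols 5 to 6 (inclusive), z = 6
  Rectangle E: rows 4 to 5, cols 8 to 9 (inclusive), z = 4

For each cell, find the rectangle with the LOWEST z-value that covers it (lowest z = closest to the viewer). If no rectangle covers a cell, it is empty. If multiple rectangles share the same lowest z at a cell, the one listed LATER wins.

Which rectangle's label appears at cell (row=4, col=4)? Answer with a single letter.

Answer: A

Derivation:
Check cell (4,4):
  A: rows 2-5 cols 4-7 z=2 -> covers; best now A (z=2)
  B: rows 3-4 cols 4-5 z=3 -> covers; best now A (z=2)
  C: rows 3-5 cols 0-4 z=7 -> covers; best now A (z=2)
  D: rows 1-3 cols 5-6 -> outside (row miss)
  E: rows 4-5 cols 8-9 -> outside (col miss)
Winner: A at z=2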